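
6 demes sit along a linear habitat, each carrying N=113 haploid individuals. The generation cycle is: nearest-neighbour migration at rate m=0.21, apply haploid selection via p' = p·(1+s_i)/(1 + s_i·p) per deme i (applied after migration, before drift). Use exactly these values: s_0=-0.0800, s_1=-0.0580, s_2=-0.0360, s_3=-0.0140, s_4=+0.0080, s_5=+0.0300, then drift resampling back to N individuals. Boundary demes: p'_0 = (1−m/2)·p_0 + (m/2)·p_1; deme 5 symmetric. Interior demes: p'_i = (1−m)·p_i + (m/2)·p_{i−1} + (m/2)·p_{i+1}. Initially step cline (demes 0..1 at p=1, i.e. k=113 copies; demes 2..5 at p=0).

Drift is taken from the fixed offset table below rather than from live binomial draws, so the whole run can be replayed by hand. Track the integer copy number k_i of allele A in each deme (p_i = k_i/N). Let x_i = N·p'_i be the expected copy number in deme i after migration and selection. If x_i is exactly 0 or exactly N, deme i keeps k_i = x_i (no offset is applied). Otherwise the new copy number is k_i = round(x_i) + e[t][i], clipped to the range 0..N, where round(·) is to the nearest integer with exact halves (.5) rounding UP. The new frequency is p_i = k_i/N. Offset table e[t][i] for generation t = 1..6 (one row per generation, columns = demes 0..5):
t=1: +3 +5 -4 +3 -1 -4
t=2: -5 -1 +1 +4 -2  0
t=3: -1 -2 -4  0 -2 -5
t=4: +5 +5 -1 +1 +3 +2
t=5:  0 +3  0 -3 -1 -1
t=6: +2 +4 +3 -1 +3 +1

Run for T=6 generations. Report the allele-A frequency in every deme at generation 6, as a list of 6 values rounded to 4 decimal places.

[0.9027, 0.7080, 0.2920, 0.0619, 0.0531, 0.0088]

t=0: k=[113 113 0 0 0 0]
t=1: x=[113.0000 100.4854 11.4813 0.0000 0.0000 0.0000] k=[113 105 7 0 0 0]
t=2: x=[112.0875 94.6501 16.0436 0.7248 0.0000 0.0000] k=[107 94 17 5 0 0]
t=3: x=[105.0397 86.0737 23.1430 5.6587 0.5292 0.0000] k=[104 84 19 6 0 0]
t=4: x=[101.0370 77.8445 23.7646 6.6463 0.6350 0.0000] k=[106 83 23 8 4 0]
t=5: x=[102.8399 77.6808 26.9651 9.0371 4.0309 0.4326] k=[103 81 27 6 3 0]
t=6: x=[99.7451 76.1724 29.6561 7.7872 3.0234 0.3244] k=[102 80 33 7 6 1]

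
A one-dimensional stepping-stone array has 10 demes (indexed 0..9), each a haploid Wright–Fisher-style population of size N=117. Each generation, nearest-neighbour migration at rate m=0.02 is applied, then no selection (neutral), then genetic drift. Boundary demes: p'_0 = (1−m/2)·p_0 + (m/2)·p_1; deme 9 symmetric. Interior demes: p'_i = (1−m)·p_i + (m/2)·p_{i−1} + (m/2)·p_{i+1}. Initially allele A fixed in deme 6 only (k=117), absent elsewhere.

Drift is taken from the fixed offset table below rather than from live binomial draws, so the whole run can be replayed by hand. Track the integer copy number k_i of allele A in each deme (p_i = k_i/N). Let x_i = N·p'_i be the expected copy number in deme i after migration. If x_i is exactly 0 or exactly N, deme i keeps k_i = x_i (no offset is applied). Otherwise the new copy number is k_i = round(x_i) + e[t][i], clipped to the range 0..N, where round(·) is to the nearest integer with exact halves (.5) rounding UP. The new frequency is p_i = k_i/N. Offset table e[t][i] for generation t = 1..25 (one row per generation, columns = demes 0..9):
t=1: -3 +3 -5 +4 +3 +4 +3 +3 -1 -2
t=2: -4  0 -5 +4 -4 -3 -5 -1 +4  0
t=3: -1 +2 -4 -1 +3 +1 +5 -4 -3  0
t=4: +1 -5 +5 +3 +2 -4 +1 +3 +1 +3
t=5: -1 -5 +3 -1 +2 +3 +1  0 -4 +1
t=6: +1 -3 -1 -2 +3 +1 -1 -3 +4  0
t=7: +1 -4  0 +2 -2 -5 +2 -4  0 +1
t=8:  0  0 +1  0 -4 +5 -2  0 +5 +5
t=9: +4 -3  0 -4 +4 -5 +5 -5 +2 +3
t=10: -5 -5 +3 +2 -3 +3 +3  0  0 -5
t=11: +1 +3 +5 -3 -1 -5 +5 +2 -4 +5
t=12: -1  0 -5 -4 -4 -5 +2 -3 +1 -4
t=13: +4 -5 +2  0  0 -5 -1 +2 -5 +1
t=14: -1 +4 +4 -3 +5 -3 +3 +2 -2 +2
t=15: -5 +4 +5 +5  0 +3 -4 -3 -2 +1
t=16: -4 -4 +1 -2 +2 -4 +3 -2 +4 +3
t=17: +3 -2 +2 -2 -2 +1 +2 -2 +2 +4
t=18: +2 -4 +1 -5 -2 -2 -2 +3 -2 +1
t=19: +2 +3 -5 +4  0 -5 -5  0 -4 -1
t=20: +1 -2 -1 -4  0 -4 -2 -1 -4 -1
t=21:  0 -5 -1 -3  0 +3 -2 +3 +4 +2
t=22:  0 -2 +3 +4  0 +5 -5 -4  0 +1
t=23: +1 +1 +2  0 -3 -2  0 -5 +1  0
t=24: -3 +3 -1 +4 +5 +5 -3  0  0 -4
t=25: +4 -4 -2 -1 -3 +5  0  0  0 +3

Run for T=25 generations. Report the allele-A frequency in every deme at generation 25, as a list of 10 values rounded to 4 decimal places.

t=0: k=[0 0 0 0 0 0 117 0 0 0]
t=1: x=[0.0000 0.0000 0.0000 0.0000 0.0000 1.1700 114.6600 1.1700 0.0000 0.0000] k=[0 0 0 0 0 5 117 4 0 0]
t=2: x=[0.0000 0.0000 0.0000 0.0000 0.0500 6.0700 114.7500 5.0900 0.0400 0.0000] k=[0 0 0 0 0 3 110 4 4 0]
t=3: x=[0.0000 0.0000 0.0000 0.0000 0.0300 4.0400 107.8700 5.0600 3.9600 0.0400] k=[0 0 0 0 3 5 113 1 1 0]
t=4: x=[0.0000 0.0000 0.0000 0.0300 2.9900 6.0600 110.8000 2.1200 0.9900 0.0100] k=[0 0 0 3 5 2 112 5 2 3]
t=5: x=[0.0000 0.0000 0.0300 2.9900 4.9500 3.1300 109.8300 6.0400 2.0400 2.9900] k=[0 0 3 2 7 6 111 6 0 4]
t=6: x=[0.0000 0.0300 2.9600 2.0600 6.9400 7.0600 108.9000 6.9900 0.1000 3.9600] k=[0 0 2 0 10 8 108 4 4 4]
t=7: x=[0.0000 0.0200 1.9600 0.1200 9.8800 9.0200 105.9600 5.0400 4.0000 4.0000] k=[0 0 2 2 8 4 108 1 4 5]
t=8: x=[0.0000 0.0200 1.9800 2.0600 7.9000 5.0800 105.8900 2.1000 3.9800 4.9900] k=[0 0 3 2 4 10 104 2 9 10]
t=9: x=[0.0000 0.0300 2.9600 2.0300 4.0400 10.8800 102.0400 3.0900 8.9400 9.9900] k=[0 0 3 0 8 6 107 0 11 13]
t=10: x=[0.0000 0.0300 2.9400 0.1100 7.9000 7.0300 104.9200 1.1800 10.9100 12.9800] k=[0 0 6 2 5 10 108 1 11 8]
t=11: x=[0.0000 0.0600 5.9000 2.0700 5.0200 10.9300 105.9500 2.1700 10.8700 8.0300] k=[0 3 11 0 4 6 111 4 7 13]
t=12: x=[0.0300 3.0500 10.8100 0.1500 3.9800 7.0300 108.8800 5.1000 7.0300 12.9400] k=[0 3 6 0 0 2 111 2 8 9]
t=13: x=[0.0300 3.0000 5.9100 0.0600 0.0200 3.0700 108.8200 3.1500 7.9500 8.9900] k=[4 0 8 0 0 0 108 5 3 10]
t=14: x=[3.9600 0.1200 7.8400 0.0800 0.0000 1.0800 105.8900 6.0100 3.0900 9.9300] k=[3 4 12 0 0 0 109 8 1 12]
t=15: x=[3.0100 4.0700 11.8000 0.1200 0.0000 1.0900 106.9000 8.9400 1.1800 11.8900] k=[0 8 17 5 0 4 103 6 0 13]
t=16: x=[0.0800 8.0100 16.7900 5.0700 0.0900 4.9500 101.0400 6.9100 0.1900 12.8700] k=[0 4 18 3 2 1 104 5 4 16]
t=17: x=[0.0400 4.1000 17.7100 3.1400 2.0000 2.0400 101.9800 5.9800 4.1300 15.8800] k=[3 2 20 1 0 3 104 4 6 20]
t=18: x=[2.9900 2.1900 19.6300 1.1800 0.0400 3.9800 101.9900 5.0200 6.1200 19.8600] k=[5 0 21 0 0 2 100 8 4 21]
t=19: x=[4.9500 0.2600 20.5800 0.2100 0.0200 2.9600 98.1000 8.8800 4.2100 20.8300] k=[7 3 16 4 0 0 93 9 0 20]
t=20: x=[6.9600 3.1700 15.7500 4.0800 0.0400 0.9300 91.2300 9.7500 0.2900 19.8000] k=[8 1 15 0 0 0 89 9 0 19]
t=21: x=[7.9300 1.2100 14.7100 0.1500 0.0000 0.8900 87.3100 9.7100 0.2800 18.8100] k=[8 0 14 0 0 4 85 13 4 21]
t=22: x=[7.9200 0.2200 13.7200 0.1400 0.0400 4.7700 83.4700 13.6300 4.2600 20.8300] k=[8 0 17 4 0 10 78 10 4 22]
t=23: x=[7.9200 0.2500 16.7000 4.0900 0.1400 10.5800 76.6400 10.6200 4.2400 21.8200] k=[9 1 19 4 0 9 77 6 5 22]
t=24: x=[8.9200 1.2600 18.6700 4.1100 0.1300 9.5900 75.6100 6.7000 5.1800 21.8300] k=[6 4 18 8 5 15 73 7 5 18]
t=25: x=[5.9800 4.1600 17.7600 8.0700 5.1300 15.4800 71.7600 7.6400 5.1500 17.8700] k=[10 0 16 7 2 20 72 8 5 21]

[0.0855, 0.0000, 0.1368, 0.0598, 0.0171, 0.1709, 0.6154, 0.0684, 0.0427, 0.1795]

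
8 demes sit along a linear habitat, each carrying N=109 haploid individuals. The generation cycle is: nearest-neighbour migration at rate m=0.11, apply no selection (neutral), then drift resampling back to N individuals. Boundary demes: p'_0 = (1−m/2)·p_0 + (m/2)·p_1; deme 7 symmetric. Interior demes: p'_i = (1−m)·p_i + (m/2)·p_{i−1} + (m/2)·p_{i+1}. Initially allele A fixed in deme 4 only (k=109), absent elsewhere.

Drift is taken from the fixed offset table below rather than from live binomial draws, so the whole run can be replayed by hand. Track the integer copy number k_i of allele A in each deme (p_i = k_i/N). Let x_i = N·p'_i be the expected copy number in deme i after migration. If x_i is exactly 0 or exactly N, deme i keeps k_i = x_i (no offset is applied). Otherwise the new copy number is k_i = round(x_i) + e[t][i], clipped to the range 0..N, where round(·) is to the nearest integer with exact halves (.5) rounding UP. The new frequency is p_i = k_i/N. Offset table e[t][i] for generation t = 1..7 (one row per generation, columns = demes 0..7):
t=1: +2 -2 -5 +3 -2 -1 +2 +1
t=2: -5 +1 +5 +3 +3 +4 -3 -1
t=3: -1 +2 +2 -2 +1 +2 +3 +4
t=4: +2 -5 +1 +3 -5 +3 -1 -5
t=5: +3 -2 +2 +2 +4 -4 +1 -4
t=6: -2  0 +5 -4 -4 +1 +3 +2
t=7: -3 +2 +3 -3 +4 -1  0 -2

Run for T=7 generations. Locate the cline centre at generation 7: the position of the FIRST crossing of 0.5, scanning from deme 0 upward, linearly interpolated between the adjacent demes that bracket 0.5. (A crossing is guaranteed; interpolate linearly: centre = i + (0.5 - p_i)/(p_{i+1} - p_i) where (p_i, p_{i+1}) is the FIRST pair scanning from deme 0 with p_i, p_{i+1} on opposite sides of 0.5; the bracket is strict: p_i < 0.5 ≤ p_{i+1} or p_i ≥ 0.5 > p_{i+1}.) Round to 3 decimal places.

3.878

t=0: k=[0 0 0 0 109 0 0 0]
t=1: x=[0.0000 0.0000 0.0000 5.9950 97.0100 5.9950 0.0000 0.0000] k=[0 0 0 9 95 5 0 0]
t=2: x=[0.0000 0.0000 0.4950 13.2350 85.3200 9.6750 0.2750 0.0000] k=[0 0 5 16 88 14 0 0]
t=3: x=[0.0000 0.2750 5.3300 19.3550 79.9700 17.3000 0.7700 0.0000] k=[0 2 7 17 81 19 4 0]
t=4: x=[0.1100 2.1650 7.2750 19.9700 74.0700 21.5850 4.6050 0.2200] k=[2 0 8 23 69 25 4 0]
t=5: x=[1.8900 0.5500 8.3850 24.7050 64.0500 26.2650 4.9350 0.2200] k=[5 0 10 27 68 22 6 0]
t=6: x=[4.7250 0.8250 10.3850 28.3200 63.2150 23.6500 6.5500 0.3300] k=[3 1 15 24 59 25 10 2]
t=7: x=[2.8900 1.8800 14.7250 25.4300 55.2050 26.0450 10.3850 2.4400] k=[0 4 18 22 59 25 10 0]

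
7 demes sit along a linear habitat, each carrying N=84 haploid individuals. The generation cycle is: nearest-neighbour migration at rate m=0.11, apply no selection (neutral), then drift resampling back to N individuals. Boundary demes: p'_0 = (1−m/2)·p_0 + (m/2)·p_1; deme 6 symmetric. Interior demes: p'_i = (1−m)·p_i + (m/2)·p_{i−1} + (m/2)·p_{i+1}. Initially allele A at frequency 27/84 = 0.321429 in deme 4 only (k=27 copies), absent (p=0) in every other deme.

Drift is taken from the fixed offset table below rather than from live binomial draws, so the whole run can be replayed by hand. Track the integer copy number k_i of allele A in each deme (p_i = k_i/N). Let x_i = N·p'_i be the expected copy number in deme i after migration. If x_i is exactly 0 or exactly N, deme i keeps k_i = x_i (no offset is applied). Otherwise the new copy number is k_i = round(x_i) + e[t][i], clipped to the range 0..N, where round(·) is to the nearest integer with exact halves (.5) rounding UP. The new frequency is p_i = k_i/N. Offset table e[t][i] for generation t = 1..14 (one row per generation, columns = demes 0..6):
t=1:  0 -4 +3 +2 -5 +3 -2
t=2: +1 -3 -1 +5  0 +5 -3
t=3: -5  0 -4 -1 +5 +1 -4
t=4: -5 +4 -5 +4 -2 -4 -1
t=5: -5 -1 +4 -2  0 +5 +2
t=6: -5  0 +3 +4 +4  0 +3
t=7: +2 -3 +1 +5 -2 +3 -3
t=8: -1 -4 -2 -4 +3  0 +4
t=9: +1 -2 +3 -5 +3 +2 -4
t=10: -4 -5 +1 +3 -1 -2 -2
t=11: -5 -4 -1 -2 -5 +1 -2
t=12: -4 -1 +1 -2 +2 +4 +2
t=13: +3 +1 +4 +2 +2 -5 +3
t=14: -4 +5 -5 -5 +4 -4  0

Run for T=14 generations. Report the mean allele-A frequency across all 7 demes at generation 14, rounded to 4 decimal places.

0.0986

t=0: k=[0 0 0 0 27 0 0]
t=1: x=[0.0000 0.0000 0.0000 1.4850 24.0300 1.4850 0.0000] k=[0 0 0 3 19 4 0]
t=2: x=[0.0000 0.0000 0.1650 3.7150 17.2950 4.6050 0.2200] k=[0 0 0 9 17 10 0]
t=3: x=[0.0000 0.0000 0.4950 8.9450 16.1750 9.8350 0.5500] k=[0 0 0 8 21 11 0]
t=4: x=[0.0000 0.0000 0.4400 8.2750 19.7350 10.9450 0.6050] k=[0 0 0 12 18 7 0]
t=5: x=[0.0000 0.0000 0.6600 11.6700 17.0650 7.2200 0.3850] k=[0 0 5 10 17 12 2]
t=6: x=[0.0000 0.2750 5.0000 10.1100 16.3400 11.7250 2.5500] k=[0 0 8 14 20 12 6]
t=7: x=[0.0000 0.4400 7.8900 14.0000 19.2300 12.1100 6.3300] k=[0 0 9 19 17 15 3]
t=8: x=[0.0000 0.4950 9.0550 18.3400 17.0000 14.4500 3.6600] k=[0 0 7 14 20 14 8]
t=9: x=[0.0000 0.3850 7.0000 13.9450 19.3400 14.0000 8.3300] k=[0 0 10 9 22 16 4]
t=10: x=[0.0000 0.5500 9.3950 9.7700 20.9550 15.6700 4.6600] k=[0 0 10 13 20 14 3]
t=11: x=[0.0000 0.5500 9.6150 13.2200 19.2850 13.7250 3.6050] k=[0 0 9 11 14 15 2]
t=12: x=[0.0000 0.4950 8.6150 11.0550 13.8900 14.2300 2.7150] k=[0 0 10 9 16 18 5]
t=13: x=[0.0000 0.5500 9.3950 9.4400 15.7250 17.1750 5.7150] k=[0 2 13 11 18 12 9]
t=14: x=[0.1100 2.4950 12.2850 11.4950 17.2850 12.1650 9.1650] k=[0 7 7 6 21 8 9]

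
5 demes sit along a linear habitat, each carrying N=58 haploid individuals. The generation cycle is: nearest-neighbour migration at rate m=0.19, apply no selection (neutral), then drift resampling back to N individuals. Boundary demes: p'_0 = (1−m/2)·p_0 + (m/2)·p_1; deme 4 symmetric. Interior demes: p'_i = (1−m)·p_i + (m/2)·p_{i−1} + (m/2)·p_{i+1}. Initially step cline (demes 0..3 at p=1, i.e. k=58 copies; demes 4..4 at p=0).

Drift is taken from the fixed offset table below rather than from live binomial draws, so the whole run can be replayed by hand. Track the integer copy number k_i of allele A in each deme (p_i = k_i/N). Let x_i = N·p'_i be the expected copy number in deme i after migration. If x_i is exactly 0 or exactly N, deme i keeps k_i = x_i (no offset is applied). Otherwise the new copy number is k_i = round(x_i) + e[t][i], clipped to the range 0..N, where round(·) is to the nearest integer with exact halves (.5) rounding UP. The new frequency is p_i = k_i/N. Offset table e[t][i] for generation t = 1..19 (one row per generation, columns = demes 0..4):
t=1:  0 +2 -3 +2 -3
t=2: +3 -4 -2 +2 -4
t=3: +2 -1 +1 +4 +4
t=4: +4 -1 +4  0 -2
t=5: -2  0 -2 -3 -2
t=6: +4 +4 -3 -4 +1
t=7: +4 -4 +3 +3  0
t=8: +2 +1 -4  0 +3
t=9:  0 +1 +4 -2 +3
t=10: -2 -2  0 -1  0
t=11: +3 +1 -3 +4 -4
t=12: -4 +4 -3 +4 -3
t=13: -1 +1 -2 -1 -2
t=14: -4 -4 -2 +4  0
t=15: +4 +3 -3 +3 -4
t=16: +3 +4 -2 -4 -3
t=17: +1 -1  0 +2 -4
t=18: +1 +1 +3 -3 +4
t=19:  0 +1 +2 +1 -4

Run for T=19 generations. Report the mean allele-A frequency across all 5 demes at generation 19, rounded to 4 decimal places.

t=0: k=[58 58 58 58 0]
t=1: x=[58.0000 58.0000 58.0000 52.4900 5.5100] k=[58 58 58 54 3]
t=2: x=[58.0000 58.0000 57.6200 49.5350 7.8450] k=[58 58 56 52 4]
t=3: x=[58.0000 57.8100 55.8100 47.8200 8.5600] k=[58 57 57 52 13]
t=4: x=[57.9050 57.0950 56.5250 48.7700 16.7050] k=[58 56 58 49 15]
t=5: x=[57.8100 56.3800 56.9550 46.6250 18.2300] k=[56 56 55 44 16]
t=6: x=[56.0000 55.9050 54.0500 42.3850 18.6600] k=[58 58 51 38 20]
t=7: x=[58.0000 57.3350 50.4300 37.5250 21.7100] k=[58 53 53 41 22]
t=8: x=[57.5250 53.4750 51.8600 40.3350 23.8050] k=[58 54 48 40 27]
t=9: x=[57.6200 53.8100 47.8100 39.5250 28.2350] k=[58 55 52 38 31]
t=10: x=[57.7150 55.0000 50.9550 38.6650 31.6650] k=[56 53 51 38 32]
t=11: x=[55.7150 53.0950 49.9550 38.6650 32.5700] k=[58 54 47 43 29]
t=12: x=[57.6200 53.7150 47.2850 42.0500 30.3300] k=[54 58 44 46 27]
t=13: x=[54.3800 56.2900 45.5200 44.0050 28.8050] k=[53 57 44 43 27]
t=14: x=[53.3800 55.3850 45.1400 41.5750 28.5200] k=[49 51 43 46 29]
t=15: x=[49.1900 50.0500 44.0450 44.1000 30.6150] k=[53 53 41 47 27]
t=16: x=[53.0000 51.8600 42.7100 44.5300 28.9000] k=[56 56 41 41 26]
t=17: x=[56.0000 54.5750 42.4250 39.5750 27.4250] k=[57 54 42 42 23]
t=18: x=[56.7150 53.1450 43.1400 40.1950 24.8050] k=[58 54 46 37 29]
t=19: x=[57.6200 53.6200 45.9050 37.0950 29.7600] k=[58 55 48 38 26]

0.7759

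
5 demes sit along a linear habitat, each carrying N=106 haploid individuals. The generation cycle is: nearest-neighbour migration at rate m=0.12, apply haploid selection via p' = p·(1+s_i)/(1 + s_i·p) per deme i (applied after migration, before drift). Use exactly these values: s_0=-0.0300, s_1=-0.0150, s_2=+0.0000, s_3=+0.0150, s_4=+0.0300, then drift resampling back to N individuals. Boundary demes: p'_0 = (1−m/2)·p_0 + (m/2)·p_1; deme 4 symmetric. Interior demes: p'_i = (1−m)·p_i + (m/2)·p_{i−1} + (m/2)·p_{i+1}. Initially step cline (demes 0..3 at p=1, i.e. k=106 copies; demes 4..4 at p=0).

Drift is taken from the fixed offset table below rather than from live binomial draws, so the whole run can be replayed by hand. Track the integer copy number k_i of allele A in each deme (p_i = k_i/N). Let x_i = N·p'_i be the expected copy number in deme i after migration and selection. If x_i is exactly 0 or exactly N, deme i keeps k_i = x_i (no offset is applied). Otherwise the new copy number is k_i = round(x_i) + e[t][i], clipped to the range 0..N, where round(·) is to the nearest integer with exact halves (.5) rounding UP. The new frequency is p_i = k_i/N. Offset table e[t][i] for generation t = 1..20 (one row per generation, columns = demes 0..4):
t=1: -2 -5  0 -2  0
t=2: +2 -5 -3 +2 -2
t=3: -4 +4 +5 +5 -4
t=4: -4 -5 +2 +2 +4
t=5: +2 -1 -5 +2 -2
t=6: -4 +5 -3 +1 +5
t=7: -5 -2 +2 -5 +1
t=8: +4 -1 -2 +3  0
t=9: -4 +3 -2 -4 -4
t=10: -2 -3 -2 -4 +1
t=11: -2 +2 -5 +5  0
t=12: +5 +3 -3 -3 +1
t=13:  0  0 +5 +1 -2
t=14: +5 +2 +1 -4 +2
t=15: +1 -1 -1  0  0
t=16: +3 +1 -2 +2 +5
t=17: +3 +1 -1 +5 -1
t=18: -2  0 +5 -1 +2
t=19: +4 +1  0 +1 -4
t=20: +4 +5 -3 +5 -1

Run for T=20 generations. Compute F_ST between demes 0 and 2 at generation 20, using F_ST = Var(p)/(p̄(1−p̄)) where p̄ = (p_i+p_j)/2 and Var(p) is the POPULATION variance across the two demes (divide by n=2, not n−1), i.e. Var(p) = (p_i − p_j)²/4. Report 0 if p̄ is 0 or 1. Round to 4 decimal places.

0.0872

t=0: k=[106 106 106 106 0]
t=1: x=[106.0000 106.0000 106.0000 99.7284 6.5390] k=[106 106 106 98 7]
t=2: x=[106.0000 106.0000 105.5200 93.1886 12.7887] k=[106 106 103 95 11]
t=3: x=[106.0000 105.8173 102.7000 90.6366 16.4465] k=[106 106 106 96 12]
t=4: x=[106.0000 106.0000 105.4000 91.7447 17.4670] k=[106 106 106 94 21]
t=5: x=[106.0000 106.0000 105.2800 90.5377 25.9550] k=[106 106 100 93 24]
t=6: x=[106.0000 105.6345 99.9400 89.4886 28.7552] k=[106 106 97 90 34]
t=7: x=[106.0000 105.4518 97.1200 87.2905 38.0782] k=[106 103 99 82 39]
t=8: x=[105.8144 102.8948 98.2200 80.7277 42.3293] k=[106 102 96 84 42]
t=9: x=[105.7526 101.8197 95.6400 82.4737 45.2850] k=[102 105 94 78 41]
t=10: x=[102.0662 104.1325 93.7000 77.0543 43.9786] k=[100 101 92 73 45]
t=11: x=[99.8869 100.3193 91.4000 72.8004 47.4535] k=[98 102 86 78 47]
t=12: x=[98.0181 100.7248 86.4800 76.9351 49.6394] k=[103 104 83 74 51]
t=13: x=[102.9717 102.6310 83.7200 73.4965 53.1633] k=[103 103 89 74 51]
t=14: x=[102.9099 102.1037 88.9400 73.8544 53.1633] k=[106 104 90 70 55]
t=15: x=[105.8763 103.2397 89.6400 70.6516 56.6803] k=[106 102 89 71 57]
t=16: x=[105.7526 101.3939 88.7000 71.5869 58.6157] k=[106 102 87 74 64]
t=17: x=[105.7526 101.2722 87.1200 74.5106 65.3433] k=[106 102 86 80 64]
t=18: x=[105.7526 101.2114 86.6000 79.6956 65.7009] k=[104 101 92 79 68]
t=19: x=[103.7540 100.5626 91.7600 79.4176 69.3718] k=[106 102 92 80 65]
t=20: x=[105.7526 101.5764 91.8800 80.1124 66.6342] k=[106 106 89 85 66]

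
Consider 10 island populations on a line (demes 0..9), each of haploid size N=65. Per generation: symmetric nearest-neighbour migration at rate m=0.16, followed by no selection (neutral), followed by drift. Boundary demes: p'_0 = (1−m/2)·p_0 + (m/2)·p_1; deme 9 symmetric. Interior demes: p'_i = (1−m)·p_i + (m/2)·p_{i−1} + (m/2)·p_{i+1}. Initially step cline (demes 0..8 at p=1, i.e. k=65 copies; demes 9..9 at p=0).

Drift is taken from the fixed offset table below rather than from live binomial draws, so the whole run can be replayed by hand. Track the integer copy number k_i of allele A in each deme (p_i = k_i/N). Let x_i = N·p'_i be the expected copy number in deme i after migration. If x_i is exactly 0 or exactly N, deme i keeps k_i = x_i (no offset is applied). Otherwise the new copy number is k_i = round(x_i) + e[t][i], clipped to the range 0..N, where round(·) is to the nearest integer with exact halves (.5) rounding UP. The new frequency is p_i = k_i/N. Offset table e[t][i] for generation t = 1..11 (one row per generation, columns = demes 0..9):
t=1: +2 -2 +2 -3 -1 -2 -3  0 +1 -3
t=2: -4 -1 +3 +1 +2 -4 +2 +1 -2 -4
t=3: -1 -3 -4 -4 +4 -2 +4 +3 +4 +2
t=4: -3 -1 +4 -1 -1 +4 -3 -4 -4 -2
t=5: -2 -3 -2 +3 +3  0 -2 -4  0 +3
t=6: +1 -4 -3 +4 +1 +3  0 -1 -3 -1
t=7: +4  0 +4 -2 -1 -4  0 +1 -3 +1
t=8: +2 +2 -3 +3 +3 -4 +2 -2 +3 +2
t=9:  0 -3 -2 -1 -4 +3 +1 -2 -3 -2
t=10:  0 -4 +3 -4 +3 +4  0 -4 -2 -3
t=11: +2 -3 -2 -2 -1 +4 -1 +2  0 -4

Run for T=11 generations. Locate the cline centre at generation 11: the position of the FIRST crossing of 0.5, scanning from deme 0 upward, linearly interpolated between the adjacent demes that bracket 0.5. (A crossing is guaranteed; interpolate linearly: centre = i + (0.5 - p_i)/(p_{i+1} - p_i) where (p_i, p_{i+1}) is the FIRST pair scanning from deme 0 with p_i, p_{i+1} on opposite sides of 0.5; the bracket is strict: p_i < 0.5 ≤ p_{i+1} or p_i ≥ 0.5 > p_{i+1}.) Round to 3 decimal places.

8.194

t=0: k=[65 65 65 65 65 65 65 65 65 0]
t=1: x=[65.0000 65.0000 65.0000 65.0000 65.0000 65.0000 65.0000 65.0000 59.8000 5.2000] k=[65 65 65 65 65 65 65 65 61 2]
t=2: x=[65.0000 65.0000 65.0000 65.0000 65.0000 65.0000 65.0000 64.6800 56.6000 6.7200] k=[65 65 65 65 65 65 65 65 55 3]
t=3: x=[65.0000 65.0000 65.0000 65.0000 65.0000 65.0000 65.0000 64.2000 51.6400 7.1600] k=[65 65 65 65 65 65 65 65 56 9]
t=4: x=[65.0000 65.0000 65.0000 65.0000 65.0000 65.0000 65.0000 64.2800 52.9600 12.7600] k=[65 65 65 65 65 65 65 60 49 11]
t=5: x=[65.0000 65.0000 65.0000 65.0000 65.0000 65.0000 64.6000 59.5200 46.8400 14.0400] k=[65 65 65 65 65 65 63 56 47 17]
t=6: x=[65.0000 65.0000 65.0000 65.0000 65.0000 64.8400 62.6000 55.8400 45.3200 19.4000] k=[65 65 65 65 65 65 63 55 42 18]
t=7: x=[65.0000 65.0000 65.0000 65.0000 65.0000 64.8400 62.5200 54.6000 41.1200 19.9200] k=[65 65 65 65 65 61 63 56 38 21]
t=8: x=[65.0000 65.0000 65.0000 65.0000 64.6800 61.4800 62.2800 55.1200 38.0800 22.3600] k=[65 65 65 65 65 57 64 53 41 24]
t=9: x=[65.0000 65.0000 65.0000 65.0000 64.3600 58.2000 62.5600 52.9200 40.6000 25.3600] k=[65 65 65 65 60 61 64 51 38 23]
t=10: x=[65.0000 65.0000 65.0000 64.6000 60.4800 61.1600 62.7200 51.0000 37.8400 24.2000] k=[65 65 65 61 63 65 63 47 36 21]
t=11: x=[65.0000 65.0000 64.6800 61.4800 63.0000 64.6800 61.8800 47.4000 35.6800 22.2000] k=[65 65 63 59 62 65 61 49 36 18]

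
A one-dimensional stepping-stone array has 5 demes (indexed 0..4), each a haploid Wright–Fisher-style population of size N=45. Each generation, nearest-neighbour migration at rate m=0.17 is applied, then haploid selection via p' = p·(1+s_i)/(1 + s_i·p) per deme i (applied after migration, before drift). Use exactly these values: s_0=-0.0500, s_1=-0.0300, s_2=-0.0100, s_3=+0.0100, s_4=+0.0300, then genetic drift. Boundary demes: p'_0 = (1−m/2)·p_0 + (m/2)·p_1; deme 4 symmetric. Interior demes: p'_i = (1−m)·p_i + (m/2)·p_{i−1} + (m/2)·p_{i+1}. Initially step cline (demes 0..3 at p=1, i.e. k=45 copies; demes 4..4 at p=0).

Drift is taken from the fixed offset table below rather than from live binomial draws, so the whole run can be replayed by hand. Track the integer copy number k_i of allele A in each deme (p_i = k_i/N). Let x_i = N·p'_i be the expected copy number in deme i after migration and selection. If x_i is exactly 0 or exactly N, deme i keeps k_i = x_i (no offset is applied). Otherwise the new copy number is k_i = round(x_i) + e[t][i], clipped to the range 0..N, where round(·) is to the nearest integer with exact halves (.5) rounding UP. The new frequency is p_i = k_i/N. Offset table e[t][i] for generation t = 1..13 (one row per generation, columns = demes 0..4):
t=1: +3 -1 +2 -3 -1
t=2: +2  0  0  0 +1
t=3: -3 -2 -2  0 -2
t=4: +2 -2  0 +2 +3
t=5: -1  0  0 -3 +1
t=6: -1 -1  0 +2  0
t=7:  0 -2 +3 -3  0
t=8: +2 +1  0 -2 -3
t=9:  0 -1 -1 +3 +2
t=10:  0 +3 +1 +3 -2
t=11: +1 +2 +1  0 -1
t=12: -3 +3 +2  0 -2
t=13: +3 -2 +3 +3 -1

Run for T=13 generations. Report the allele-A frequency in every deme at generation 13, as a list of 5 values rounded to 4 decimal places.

[1.0000, 0.9333, 0.9778, 0.7778, 0.4222]

t=0: k=[45 45 45 45 0]
t=1: x=[45.0000 45.0000 45.0000 41.2097 3.9297] k=[45 45 45 38 3]
t=2: x=[45.0000 45.0000 44.3991 35.6937 6.1298] k=[45 45 44 36 7]
t=3: x=[45.0000 44.9124 43.3895 34.2964 9.6878] k=[45 43 41 34 8]
t=4: x=[44.8211 42.9410 40.5347 32.4751 10.4452] k=[45 41 41 34 13]
t=5: x=[44.6422 41.2363 40.3634 32.8982 15.0799] k=[44 41 40 30 16]
t=6: x=[43.6809 41.0619 39.1843 29.7604 17.5051] k=[43 40 39 32 18]
t=7: x=[42.6326 40.0371 38.4338 31.4992 19.5160] k=[43 38 41 28 20]
t=8: x=[42.4546 38.5127 39.5924 28.5290 21.0107] k=[44 40 40 27 18]
t=9: x=[43.5917 40.2112 38.8418 27.4466 19.0891] k=[44 39 38 30 21]
t=10: x=[43.5025 39.1876 37.3413 30.0146 22.0973] k=[44 42 38 33 20]
t=11: x=[43.7701 41.7391 37.8548 32.4104 21.4365] k=[45 44 39 32 20]
t=12: x=[44.9105 43.6198 38.7763 31.6685 21.3514] k=[42 45 41 32 19]
t=13: x=[42.1198 44.3868 40.5347 31.7532 20.4343] k=[45 42 44 35 19]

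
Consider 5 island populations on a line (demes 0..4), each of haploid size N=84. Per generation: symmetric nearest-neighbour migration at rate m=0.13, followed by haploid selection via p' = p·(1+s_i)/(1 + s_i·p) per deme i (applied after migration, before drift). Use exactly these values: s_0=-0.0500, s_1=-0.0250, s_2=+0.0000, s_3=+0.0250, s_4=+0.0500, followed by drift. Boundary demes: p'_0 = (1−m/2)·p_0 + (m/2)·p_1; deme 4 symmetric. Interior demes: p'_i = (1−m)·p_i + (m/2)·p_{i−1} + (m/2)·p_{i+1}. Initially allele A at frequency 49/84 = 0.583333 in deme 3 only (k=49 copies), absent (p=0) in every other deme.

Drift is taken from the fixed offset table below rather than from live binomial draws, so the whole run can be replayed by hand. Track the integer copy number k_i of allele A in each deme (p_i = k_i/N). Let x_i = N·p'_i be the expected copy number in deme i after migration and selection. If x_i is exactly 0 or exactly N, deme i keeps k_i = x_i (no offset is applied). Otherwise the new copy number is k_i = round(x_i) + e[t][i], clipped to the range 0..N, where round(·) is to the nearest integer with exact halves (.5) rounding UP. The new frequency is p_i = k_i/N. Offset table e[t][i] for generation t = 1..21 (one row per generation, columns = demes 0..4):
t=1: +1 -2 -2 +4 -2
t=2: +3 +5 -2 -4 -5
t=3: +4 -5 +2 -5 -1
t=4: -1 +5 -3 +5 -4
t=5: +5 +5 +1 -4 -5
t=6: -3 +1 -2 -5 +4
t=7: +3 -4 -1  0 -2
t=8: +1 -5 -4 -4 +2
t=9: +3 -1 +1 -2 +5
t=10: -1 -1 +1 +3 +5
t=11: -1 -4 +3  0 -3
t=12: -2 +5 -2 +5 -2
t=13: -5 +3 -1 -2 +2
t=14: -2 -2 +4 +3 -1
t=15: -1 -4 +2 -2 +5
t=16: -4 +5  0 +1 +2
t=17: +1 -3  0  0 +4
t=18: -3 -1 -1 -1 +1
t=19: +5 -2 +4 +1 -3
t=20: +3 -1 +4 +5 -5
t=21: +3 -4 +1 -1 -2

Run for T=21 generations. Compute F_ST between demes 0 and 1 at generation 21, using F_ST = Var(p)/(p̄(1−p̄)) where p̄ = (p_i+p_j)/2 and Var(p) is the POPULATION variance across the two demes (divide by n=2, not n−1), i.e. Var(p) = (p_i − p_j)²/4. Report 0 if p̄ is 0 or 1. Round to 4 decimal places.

0.0633

t=0: k=[0 0 0 49 0]
t=1: x=[0.0000 0.0000 3.1850 43.1483 3.3379] k=[0 0 1 47 1]
t=2: x=[0.0000 0.0634 3.9250 41.5384 4.1796] k=[0 5 2 38 0]
t=3: x=[0.3088 4.3738 4.5350 33.6870 2.5897] k=[4 0 7 29 2]
t=4: x=[3.5609 0.6973 7.9750 26.2586 3.9340] k=[3 6 5 31 0]
t=5: x=[3.0410 5.6061 6.7550 27.7519 2.1132] k=[8 11 8 24 0]
t=6: x=[7.8234 10.3775 9.2350 21.7962 1.6365] k=[5 11 7 17 6]
t=7: x=[5.1370 10.1224 7.9100 15.9516 7.0227] k=[8 6 7 16 5]
t=8: x=[7.5117 6.0513 7.5200 15.0019 5.9804] k=[9 1 4 11 8]
t=9: x=[8.0969 1.6730 4.2600 10.5762 8.5630] k=[11 1 5 9 14]
t=10: x=[9.8935 1.8633 5.0000 9.2666 14.2428] k=[9 1 6 12 19]
t=11: x=[8.0969 1.7999 6.0650 12.3224 19.2596] k=[7 0 9 12 16]
t=12: x=[6.2421 1.0143 8.6100 12.3224 16.3736] k=[4 6 7 17 14]
t=13: x=[3.9332 5.7969 7.5850 16.4796 14.7799] k=[0 9 7 14 17]
t=14: x=[0.5559 8.0978 7.5850 14.0261 17.4705] k=[0 6 12 17 16]
t=15: x=[0.3706 5.8605 11.9350 16.9415 16.7085] k=[0 2 14 15 22]
t=16: x=[0.1235 2.5858 13.2850 15.7028 22.3358] k=[0 8 13 17 24]
t=17: x=[0.4942 7.6276 12.9350 17.5351 24.3806] k=[1 5 13 18 28]
t=18: x=[1.1979 5.1365 12.8050 18.6812 28.2575] k=[0 4 12 18 29]
t=19: x=[0.2470 4.1588 11.8700 18.6812 29.2075] k=[5 2 16 20 26]
t=20: x=[4.5778 3.0302 15.3500 20.5104 26.4867] k=[8 2 19 26 21]
t=21: x=[7.2624 3.4112 18.3500 25.6579 22.1106] k=[10 0 19 25 20]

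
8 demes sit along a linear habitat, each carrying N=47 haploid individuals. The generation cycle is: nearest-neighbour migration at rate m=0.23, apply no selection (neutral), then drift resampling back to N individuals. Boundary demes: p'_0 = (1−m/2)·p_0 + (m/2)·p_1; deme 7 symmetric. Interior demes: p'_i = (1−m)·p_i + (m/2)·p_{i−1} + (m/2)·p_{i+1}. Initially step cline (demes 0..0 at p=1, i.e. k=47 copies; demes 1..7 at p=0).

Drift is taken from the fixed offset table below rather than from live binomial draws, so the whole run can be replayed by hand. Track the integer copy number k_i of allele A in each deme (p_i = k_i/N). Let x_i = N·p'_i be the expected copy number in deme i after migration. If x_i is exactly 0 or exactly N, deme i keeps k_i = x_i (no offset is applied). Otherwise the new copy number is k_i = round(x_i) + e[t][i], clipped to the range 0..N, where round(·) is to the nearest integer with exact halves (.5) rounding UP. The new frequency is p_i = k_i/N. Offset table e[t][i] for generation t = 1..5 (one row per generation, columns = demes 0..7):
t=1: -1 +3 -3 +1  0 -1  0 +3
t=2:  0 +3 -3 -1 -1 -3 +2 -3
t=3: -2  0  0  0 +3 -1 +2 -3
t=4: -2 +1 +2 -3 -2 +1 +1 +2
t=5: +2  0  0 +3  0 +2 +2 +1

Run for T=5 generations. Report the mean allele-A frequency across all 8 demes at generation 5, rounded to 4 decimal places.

t=0: k=[47 0 0 0 0 0 0 0]
t=1: x=[41.5950 5.4050 0.0000 0.0000 0.0000 0.0000 0.0000 0.0000] k=[41 8 0 0 0 0 0 0]
t=2: x=[37.2050 10.8750 0.9200 0.0000 0.0000 0.0000 0.0000 0.0000] k=[37 14 0 0 0 0 0 0]
t=3: x=[34.3550 15.0350 1.6100 0.0000 0.0000 0.0000 0.0000 0.0000] k=[32 15 2 0 0 0 0 0]
t=4: x=[30.0450 15.4600 3.2650 0.2300 0.0000 0.0000 0.0000 0.0000] k=[28 16 5 0 0 0 0 0]
t=5: x=[26.6200 16.1150 5.6900 0.5750 0.0000 0.0000 0.0000 0.0000] k=[29 16 6 4 0 0 0 0]

0.1463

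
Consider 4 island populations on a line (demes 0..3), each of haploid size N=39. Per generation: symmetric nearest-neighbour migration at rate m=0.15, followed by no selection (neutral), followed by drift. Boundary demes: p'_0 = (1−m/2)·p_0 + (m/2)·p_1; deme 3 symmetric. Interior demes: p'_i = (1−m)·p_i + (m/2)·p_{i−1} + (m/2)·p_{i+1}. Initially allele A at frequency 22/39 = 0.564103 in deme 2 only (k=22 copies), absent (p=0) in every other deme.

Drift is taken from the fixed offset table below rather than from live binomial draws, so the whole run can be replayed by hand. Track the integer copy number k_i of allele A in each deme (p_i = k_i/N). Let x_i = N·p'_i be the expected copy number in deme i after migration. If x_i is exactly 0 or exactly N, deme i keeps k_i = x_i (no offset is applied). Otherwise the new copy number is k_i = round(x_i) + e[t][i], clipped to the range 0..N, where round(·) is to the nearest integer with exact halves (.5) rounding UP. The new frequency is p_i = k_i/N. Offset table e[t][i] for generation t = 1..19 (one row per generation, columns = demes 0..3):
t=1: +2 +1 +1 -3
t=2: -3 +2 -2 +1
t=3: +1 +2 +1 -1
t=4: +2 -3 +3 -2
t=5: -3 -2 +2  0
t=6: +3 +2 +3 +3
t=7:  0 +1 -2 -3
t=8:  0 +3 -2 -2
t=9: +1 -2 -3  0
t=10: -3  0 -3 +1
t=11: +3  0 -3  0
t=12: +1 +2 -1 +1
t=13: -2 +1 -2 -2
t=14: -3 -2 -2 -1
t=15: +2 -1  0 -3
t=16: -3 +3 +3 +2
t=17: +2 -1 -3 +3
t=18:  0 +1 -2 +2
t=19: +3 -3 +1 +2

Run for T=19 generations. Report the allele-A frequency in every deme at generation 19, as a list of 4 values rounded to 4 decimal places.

[0.1538, 0.0513, 0.0513, 0.2308]

t=0: k=[0 0 22 0]
t=1: x=[0.0000 1.6500 18.7000 1.6500] k=[0 3 20 0]
t=2: x=[0.2250 4.0500 17.2250 1.5000] k=[0 6 15 3]
t=3: x=[0.4500 6.2250 13.4250 3.9000] k=[1 8 14 3]
t=4: x=[1.5250 7.9250 12.7250 3.8250] k=[4 5 16 2]
t=5: x=[4.0750 5.7500 14.1250 3.0500] k=[1 4 16 3]
t=6: x=[1.2250 4.6750 14.1250 3.9750] k=[4 7 17 7]
t=7: x=[4.2250 7.5250 15.5000 7.7500] k=[4 9 14 5]
t=8: x=[4.3750 9.0000 12.9500 5.6750] k=[4 12 11 4]
t=9: x=[4.6000 11.3250 10.5500 4.5250] k=[6 9 8 5]
t=10: x=[6.2250 8.7000 7.8500 5.2250] k=[3 9 5 6]
t=11: x=[3.4500 8.2500 5.3750 5.9250] k=[6 8 2 6]
t=12: x=[6.1500 7.4000 2.7500 5.7000] k=[7 9 2 7]
t=13: x=[7.1500 8.3250 2.9000 6.6250] k=[5 9 1 5]
t=14: x=[5.3000 8.1000 1.9000 4.7000] k=[2 6 0 4]
t=15: x=[2.3000 5.2500 0.7500 3.7000] k=[4 4 1 1]
t=16: x=[4.0000 3.7750 1.2250 1.0000] k=[1 7 4 3]
t=17: x=[1.4500 6.3250 4.1500 3.0750] k=[3 5 1 6]
t=18: x=[3.1500 4.5500 1.6750 5.6250] k=[3 6 0 8]
t=19: x=[3.2250 5.3250 1.0500 7.4000] k=[6 2 2 9]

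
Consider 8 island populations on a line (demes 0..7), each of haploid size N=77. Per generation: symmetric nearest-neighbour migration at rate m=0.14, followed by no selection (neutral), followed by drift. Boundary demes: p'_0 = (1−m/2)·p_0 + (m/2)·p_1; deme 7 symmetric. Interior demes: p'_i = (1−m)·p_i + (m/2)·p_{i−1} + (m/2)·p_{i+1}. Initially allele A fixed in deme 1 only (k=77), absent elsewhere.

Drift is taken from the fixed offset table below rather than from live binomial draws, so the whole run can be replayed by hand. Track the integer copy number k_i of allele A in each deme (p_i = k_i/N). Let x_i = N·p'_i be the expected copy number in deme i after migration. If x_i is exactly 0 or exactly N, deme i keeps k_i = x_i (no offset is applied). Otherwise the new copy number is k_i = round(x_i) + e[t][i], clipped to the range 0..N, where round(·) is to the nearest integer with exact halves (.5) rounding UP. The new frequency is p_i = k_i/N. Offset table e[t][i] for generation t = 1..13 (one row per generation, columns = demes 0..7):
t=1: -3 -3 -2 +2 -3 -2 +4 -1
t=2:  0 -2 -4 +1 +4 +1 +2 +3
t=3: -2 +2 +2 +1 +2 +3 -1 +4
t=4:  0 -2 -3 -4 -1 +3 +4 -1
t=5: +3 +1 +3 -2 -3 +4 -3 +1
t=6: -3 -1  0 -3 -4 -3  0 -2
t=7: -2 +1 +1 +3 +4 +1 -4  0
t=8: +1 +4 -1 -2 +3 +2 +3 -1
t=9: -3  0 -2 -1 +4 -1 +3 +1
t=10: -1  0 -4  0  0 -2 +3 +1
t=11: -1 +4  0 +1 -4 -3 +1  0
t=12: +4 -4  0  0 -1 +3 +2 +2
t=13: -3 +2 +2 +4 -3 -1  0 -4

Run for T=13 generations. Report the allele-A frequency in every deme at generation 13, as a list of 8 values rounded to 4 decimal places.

[0.1948, 0.3117, 0.1688, 0.1299, 0.0130, 0.0519, 0.1169, 0.0000]

t=0: k=[0 77 0 0 0 0 0 0]
t=1: x=[5.3900 66.2200 5.3900 0.0000 0.0000 0.0000 0.0000 0.0000] k=[2 63 3 0 0 0 0 0]
t=2: x=[6.2700 54.5300 6.9900 0.2100 0.0000 0.0000 0.0000 0.0000] k=[6 53 3 1 0 0 0 0]
t=3: x=[9.2900 46.2100 6.3600 1.0700 0.0700 0.0000 0.0000 0.0000] k=[7 48 8 2 2 0 0 0]
t=4: x=[9.8700 42.3300 10.3800 2.4200 1.8600 0.1400 0.0000 0.0000] k=[10 40 7 0 1 3 0 0]
t=5: x=[12.1000 35.5900 8.8200 0.5600 1.0700 2.6500 0.2100 0.0000] k=[15 37 12 0 0 7 0 0]
t=6: x=[16.5400 33.7100 12.9100 0.8400 0.4900 6.0200 0.4900 0.0000] k=[14 33 13 0 0 3 0 0]
t=7: x=[15.3300 30.2700 13.4900 0.9100 0.2100 2.5800 0.2100 0.0000] k=[13 31 14 4 4 4 0 0]
t=8: x=[14.2600 28.5500 14.4900 4.7000 4.0000 3.7200 0.2800 0.0000] k=[15 33 13 3 7 6 3 0]
t=9: x=[16.2600 30.3400 13.7000 3.9800 6.6500 5.8600 3.0000 0.2100] k=[13 30 12 3 11 5 6 1]
t=10: x=[14.1900 27.5500 12.6300 4.1900 10.0200 5.4900 5.5800 1.3500] k=[13 28 9 4 10 3 9 2]
t=11: x=[14.0500 25.6200 9.9800 4.7700 9.0900 3.9100 8.0900 2.4900] k=[13 30 10 6 5 1 9 2]
t=12: x=[14.1900 27.4100 11.1200 6.2100 4.7900 1.8400 7.9500 2.4900] k=[18 23 11 6 4 5 10 4]
t=13: x=[18.3500 21.8100 11.4900 6.2100 4.2100 5.2800 9.2300 4.4200] k=[15 24 13 10 1 4 9 0]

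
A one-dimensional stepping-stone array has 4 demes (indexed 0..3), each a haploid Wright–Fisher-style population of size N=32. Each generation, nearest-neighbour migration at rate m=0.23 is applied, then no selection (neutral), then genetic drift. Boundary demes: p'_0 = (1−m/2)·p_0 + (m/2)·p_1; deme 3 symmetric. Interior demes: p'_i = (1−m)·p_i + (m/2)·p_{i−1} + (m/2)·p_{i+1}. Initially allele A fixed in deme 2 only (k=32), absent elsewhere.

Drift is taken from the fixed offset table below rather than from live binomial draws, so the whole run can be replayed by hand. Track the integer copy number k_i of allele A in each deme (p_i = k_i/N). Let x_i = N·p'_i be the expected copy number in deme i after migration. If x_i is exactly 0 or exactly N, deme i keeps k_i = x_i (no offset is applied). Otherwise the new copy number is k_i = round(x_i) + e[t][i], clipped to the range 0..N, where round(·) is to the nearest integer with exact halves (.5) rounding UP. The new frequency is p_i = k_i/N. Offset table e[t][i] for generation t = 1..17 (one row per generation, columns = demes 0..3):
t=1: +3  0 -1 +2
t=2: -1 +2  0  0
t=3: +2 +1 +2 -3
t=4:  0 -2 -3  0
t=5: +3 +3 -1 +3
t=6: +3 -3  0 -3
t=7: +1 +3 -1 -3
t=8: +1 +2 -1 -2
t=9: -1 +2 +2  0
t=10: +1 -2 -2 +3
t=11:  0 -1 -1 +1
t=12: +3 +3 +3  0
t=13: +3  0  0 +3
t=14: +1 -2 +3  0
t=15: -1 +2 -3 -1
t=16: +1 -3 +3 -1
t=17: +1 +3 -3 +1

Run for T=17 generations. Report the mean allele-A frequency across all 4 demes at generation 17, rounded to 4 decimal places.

0.4141

t=0: k=[0 0 32 0]
t=1: x=[0.0000 3.6800 24.6400 3.6800] k=[0 4 24 6]
t=2: x=[0.4600 5.8400 19.6300 8.0700] k=[0 8 20 8]
t=3: x=[0.9200 8.4600 17.2400 9.3800] k=[3 9 19 6]
t=4: x=[3.6900 9.4600 16.3550 7.4950] k=[4 7 13 7]
t=5: x=[4.3450 7.3450 11.6200 7.6900] k=[7 10 11 11]
t=6: x=[7.3450 9.7700 10.8850 11.0000] k=[10 7 11 8]
t=7: x=[9.6550 7.8050 10.1950 8.3450] k=[11 11 9 5]
t=8: x=[11.0000 10.7700 8.7700 5.4600] k=[12 13 8 3]
t=9: x=[12.1150 12.3100 8.0000 3.5750] k=[11 14 10 4]
t=10: x=[11.3450 13.1950 9.7700 4.6900] k=[12 11 8 8]
t=11: x=[11.8850 10.7700 8.3450 8.0000] k=[12 10 7 9]
t=12: x=[11.7700 9.8850 7.5750 8.7700] k=[15 13 11 9]
t=13: x=[14.7700 13.0000 11.0000 9.2300] k=[18 13 11 12]
t=14: x=[17.4250 13.3450 11.3450 11.8850] k=[18 11 14 12]
t=15: x=[17.1950 12.1500 13.4250 12.2300] k=[16 14 10 11]
t=16: x=[15.7700 13.7700 10.5750 10.8850] k=[17 11 14 10]
t=17: x=[16.3100 12.0350 13.1950 10.4600] k=[17 15 10 11]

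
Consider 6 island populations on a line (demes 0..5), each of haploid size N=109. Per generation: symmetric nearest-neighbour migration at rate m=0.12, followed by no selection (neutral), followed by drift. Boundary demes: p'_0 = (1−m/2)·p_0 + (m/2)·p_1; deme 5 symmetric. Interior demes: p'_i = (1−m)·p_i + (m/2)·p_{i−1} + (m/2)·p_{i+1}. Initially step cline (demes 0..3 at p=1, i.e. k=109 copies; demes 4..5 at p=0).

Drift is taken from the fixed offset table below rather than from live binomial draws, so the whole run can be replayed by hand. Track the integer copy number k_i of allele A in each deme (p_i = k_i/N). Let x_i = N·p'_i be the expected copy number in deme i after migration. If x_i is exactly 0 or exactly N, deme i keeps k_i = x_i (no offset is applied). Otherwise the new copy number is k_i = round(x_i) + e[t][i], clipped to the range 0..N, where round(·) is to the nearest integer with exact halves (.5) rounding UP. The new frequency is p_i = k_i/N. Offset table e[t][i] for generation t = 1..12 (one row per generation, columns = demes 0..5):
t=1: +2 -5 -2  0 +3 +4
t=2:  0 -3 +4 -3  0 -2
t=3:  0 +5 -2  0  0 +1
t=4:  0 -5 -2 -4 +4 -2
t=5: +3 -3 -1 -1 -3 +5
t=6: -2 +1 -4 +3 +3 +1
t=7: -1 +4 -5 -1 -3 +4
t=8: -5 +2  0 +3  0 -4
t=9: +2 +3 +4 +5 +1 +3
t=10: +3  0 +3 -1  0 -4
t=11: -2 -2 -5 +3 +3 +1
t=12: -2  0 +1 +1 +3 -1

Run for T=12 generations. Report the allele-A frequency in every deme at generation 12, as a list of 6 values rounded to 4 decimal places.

[0.9358, 0.9541, 0.8532, 0.7339, 0.4037, 0.1468]

t=0: k=[109 109 109 109 0 0]
t=1: x=[109.0000 109.0000 109.0000 102.4600 6.5400 0.0000] k=[109 109 109 102 10 0]
t=2: x=[109.0000 109.0000 108.5800 96.9000 14.9200 0.6000] k=[109 109 109 94 15 0]
t=3: x=[109.0000 109.0000 108.1000 90.1600 18.8400 0.9000] k=[109 109 106 90 19 2]
t=4: x=[109.0000 108.8200 105.2200 86.7000 22.2400 3.0200] k=[109 104 103 83 26 1]
t=5: x=[108.7000 104.2400 101.8600 80.7800 27.9200 2.5000] k=[109 101 101 80 25 8]
t=6: x=[108.5200 101.4800 99.7400 77.9600 27.2800 9.0200] k=[107 102 96 81 30 10]
t=7: x=[106.7000 101.9400 95.4600 78.8400 31.8600 11.2000] k=[106 106 90 78 29 15]
t=8: x=[106.0000 105.0400 90.2400 75.7800 31.1000 15.8400] k=[101 107 90 79 31 12]
t=9: x=[101.3600 105.6200 90.3600 76.7800 32.7400 13.1400] k=[103 109 94 82 34 16]
t=10: x=[103.3600 107.7400 94.1800 79.8400 35.8000 17.0800] k=[106 108 97 79 36 13]
t=11: x=[106.1200 107.2200 96.5800 77.5000 37.2000 14.3800] k=[104 105 92 81 40 15]
t=12: x=[104.0600 104.1600 92.1200 79.2000 40.9600 16.5000] k=[102 104 93 80 44 16]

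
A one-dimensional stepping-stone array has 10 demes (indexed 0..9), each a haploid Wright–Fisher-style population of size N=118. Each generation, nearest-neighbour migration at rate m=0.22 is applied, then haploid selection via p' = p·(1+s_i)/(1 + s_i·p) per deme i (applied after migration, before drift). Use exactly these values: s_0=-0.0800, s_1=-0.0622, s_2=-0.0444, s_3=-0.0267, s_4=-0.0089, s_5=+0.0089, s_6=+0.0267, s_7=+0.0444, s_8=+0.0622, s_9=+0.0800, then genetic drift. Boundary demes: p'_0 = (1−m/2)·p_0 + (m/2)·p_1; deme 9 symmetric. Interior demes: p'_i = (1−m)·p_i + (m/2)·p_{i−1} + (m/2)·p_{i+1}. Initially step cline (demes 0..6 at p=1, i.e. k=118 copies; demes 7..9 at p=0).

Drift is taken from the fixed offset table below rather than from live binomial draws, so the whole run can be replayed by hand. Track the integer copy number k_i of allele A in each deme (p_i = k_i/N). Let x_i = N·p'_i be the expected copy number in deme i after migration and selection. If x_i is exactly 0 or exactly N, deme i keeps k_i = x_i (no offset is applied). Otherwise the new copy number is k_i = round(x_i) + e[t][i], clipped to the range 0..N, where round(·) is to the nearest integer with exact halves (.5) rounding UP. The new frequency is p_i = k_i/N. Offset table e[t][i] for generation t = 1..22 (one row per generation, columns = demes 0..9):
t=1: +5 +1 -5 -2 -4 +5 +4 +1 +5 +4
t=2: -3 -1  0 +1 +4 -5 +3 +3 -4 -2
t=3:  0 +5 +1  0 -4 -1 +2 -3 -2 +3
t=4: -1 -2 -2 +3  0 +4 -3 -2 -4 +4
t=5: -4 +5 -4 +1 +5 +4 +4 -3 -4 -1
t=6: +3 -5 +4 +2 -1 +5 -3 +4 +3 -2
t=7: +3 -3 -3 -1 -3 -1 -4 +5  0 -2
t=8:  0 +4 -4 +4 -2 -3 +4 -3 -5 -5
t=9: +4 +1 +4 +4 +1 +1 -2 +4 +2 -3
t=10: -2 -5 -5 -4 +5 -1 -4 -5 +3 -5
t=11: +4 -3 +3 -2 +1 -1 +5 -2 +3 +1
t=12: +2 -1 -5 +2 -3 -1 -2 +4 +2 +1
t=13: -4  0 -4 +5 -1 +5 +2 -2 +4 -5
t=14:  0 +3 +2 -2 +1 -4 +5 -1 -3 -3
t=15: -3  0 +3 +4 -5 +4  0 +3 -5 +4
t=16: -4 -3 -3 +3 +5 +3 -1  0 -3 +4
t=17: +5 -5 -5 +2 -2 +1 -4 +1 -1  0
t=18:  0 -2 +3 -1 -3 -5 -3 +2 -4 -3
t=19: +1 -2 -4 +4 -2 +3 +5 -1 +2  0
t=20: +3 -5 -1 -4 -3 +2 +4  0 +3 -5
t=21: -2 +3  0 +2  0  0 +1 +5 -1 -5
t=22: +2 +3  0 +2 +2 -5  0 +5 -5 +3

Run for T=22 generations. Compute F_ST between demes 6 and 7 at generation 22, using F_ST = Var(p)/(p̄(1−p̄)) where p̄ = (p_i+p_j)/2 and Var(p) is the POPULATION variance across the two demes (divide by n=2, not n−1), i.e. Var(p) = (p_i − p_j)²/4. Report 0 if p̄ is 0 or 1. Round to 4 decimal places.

t=0: k=[118 118 118 118 118 118 118 0 0 0]
t=1: x=[118.0000 118.0000 118.0000 118.0000 118.0000 118.0000 105.3213 13.4904 0.0000 0.0000] k=[118 118 118 118 118 118 109 14 0 0]
t=2: x=[118.0000 118.0000 118.0000 118.0000 118.0000 117.0187 99.9466 23.7227 1.6345 0.0000] k=[118 118 118 118 118 112 103 27 0 0]
t=3: x=[118.0000 118.0000 118.0000 118.0000 117.3341 111.7229 96.1038 33.4208 3.1498 0.0000] k=[118 118 118 118 113 111 98 30 1 0]
t=4: x=[118.0000 118.0000 118.0000 117.4350 113.2897 109.8574 92.4809 35.3563 4.3245 0.1188] k=[118 118 118 118 113 114 89 33 0 4]
t=5: x=[118.0000 118.0000 118.0000 117.4350 113.6225 111.1970 86.2057 36.6180 4.3139 3.8355] k=[118 118 118 118 118 115 90 34 0 3]
t=6: x=[118.0000 118.0000 118.0000 118.0000 117.6670 112.6256 87.1936 37.5228 4.3139 2.8784] k=[118 118 118 118 117 118 84 42 7 1]
t=7: x=[118.0000 118.0000 118.0000 117.8870 117.2130 114.1829 83.7639 43.9615 10.7660 1.7908] k=[118 118 118 117 114 113 80 49 11 0]
t=8: x=[118.0000 118.0000 117.8849 116.7469 114.1872 109.5498 80.8935 49.4736 14.7305 1.3057] k=[118 118 114 118 112 107 85 46 10 0]
t=9: x=[118.0000 117.5309 114.7390 116.8701 112.0598 105.2312 83.7738 47.5580 13.5679 1.1871] k=[118 118 118 118 113 106 82 52 16 0]
t=10: x=[118.0000 118.0000 118.0000 117.4350 112.7352 104.2381 82.0025 52.6033 19.1483 1.8985] k=[118 118 118 113 118 103 78 48 22 0]
t=11: x=[118.0000 118.0000 117.4246 113.9966 115.7806 102.0228 78.1484 49.6851 23.5571 2.6093] k=[118 118 118 112 117 101 83 48 27 4]
t=12: x=[118.0000 118.0000 117.3095 113.0841 114.6611 100.9099 81.7946 50.7928 28.0498 7.0213] k=[118 118 112 115 112 100 80 55 30 8]
t=13: x=[118.0000 117.2965 112.7675 114.2428 110.9510 99.2601 80.1308 56.2773 31.7096 11.1747] k=[118 117 109 118 110 104 82 54 36 6]
t=14: x=[117.8804 116.1145 110.5596 116.0795 110.1548 102.3606 82.0025 56.3776 36.1758 9.9811] k=[118 118 113 114 111 98 87 55 33 7]
t=15: x=[118.0000 117.4137 113.4661 113.4429 109.8323 98.3655 85.3163 57.3796 34.0017 10.5781] k=[118 117 116 117 105 102 85 60 29 15]
t=16: x=[117.8804 116.9343 116.1386 115.5047 105.8932 100.5919 84.7528 60.6212 32.2651 17.6651] k=[114 114 113 118 111 104 84 61 29 22]
t=17: x=[113.6650 113.6275 113.4661 116.6442 110.9409 102.6885 84.3079 61.2905 33.1697 24.2177] k=[118 109 108 118 109 104 80 62 32 24]
t=18: x=[116.9247 109.3808 108.8333 115.8537 109.3688 102.0327 81.3293 61.9595 35.9094 26.4247] k=[117 107 112 115 106 97 78 64 32 23]
t=19: x=[115.7209 108.0820 111.5069 113.5659 105.9033 96.0587 79.2389 63.2966 36.0221 25.4945] k=[117 106 108 118 104 99 84 62 38 25]
t=20: x=[115.6017 106.7955 108.4904 115.2892 104.8862 98.0473 83.8727 63.0572 40.8055 28.0419] k=[118 102 107 111 102 100 88 63 44 23]
t=21: x=[116.0894 103.5135 106.4244 109.3557 102.6510 99.0414 87.1738 64.9312 45.4542 26.8737] k=[114 107 106 111 103 99 88 70 44 22]
t=22: x=[112.8334 107.0379 106.1859 109.3557 103.3255 98.3754 87.8256 70.3590 46.1237 25.9441] k=[115 110 106 111 105 93 88 75 41 29]

0.0142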